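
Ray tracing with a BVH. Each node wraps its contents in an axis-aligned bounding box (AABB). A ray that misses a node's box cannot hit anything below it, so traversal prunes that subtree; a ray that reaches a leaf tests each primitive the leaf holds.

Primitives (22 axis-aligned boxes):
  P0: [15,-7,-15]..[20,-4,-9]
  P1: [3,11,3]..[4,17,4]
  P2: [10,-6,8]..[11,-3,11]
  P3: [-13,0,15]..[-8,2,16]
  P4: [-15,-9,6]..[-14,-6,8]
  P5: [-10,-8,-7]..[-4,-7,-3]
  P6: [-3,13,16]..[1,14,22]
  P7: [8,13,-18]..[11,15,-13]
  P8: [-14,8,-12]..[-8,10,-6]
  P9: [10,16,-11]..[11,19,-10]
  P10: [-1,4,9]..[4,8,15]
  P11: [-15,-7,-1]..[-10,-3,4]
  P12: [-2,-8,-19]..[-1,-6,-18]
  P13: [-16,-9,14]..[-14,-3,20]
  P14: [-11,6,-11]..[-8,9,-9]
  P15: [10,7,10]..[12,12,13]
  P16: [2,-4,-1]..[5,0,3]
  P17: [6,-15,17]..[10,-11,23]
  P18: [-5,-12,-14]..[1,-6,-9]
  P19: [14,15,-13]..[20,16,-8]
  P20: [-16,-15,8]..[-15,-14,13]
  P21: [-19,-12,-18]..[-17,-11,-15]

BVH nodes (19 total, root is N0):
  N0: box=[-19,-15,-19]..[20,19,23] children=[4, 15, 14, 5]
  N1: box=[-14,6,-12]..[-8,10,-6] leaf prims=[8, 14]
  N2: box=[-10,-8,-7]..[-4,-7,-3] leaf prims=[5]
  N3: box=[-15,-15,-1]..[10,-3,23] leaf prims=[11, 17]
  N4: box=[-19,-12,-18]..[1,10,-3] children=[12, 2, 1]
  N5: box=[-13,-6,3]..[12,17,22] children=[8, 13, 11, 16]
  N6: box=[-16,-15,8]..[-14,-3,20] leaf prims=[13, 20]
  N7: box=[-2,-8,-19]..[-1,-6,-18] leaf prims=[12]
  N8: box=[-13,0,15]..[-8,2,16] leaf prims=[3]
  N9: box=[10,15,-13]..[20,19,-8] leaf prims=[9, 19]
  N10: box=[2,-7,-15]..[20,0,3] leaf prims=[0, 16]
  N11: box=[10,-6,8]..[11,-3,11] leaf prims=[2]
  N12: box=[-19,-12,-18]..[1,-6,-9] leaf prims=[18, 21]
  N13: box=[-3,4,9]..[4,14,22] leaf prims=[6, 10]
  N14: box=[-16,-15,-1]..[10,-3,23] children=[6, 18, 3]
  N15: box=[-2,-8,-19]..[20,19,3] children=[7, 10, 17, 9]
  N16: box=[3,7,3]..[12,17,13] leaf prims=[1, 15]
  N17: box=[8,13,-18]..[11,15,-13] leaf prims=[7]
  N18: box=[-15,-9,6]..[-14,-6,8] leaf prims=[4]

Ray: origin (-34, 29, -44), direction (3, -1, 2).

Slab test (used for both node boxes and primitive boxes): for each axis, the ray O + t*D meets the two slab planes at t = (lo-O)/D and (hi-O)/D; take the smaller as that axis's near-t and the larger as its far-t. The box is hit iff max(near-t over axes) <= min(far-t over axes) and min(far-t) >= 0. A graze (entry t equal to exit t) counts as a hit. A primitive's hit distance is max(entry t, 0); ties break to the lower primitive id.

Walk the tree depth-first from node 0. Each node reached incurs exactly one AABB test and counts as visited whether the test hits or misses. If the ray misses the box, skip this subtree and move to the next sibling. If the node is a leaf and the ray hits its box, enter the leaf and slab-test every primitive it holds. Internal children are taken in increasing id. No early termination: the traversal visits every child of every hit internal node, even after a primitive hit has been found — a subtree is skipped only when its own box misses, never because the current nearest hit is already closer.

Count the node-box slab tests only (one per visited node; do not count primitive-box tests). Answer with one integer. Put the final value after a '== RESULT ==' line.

Traverse from the root:
N0 x:[5,18] y:[10,44] z:[25/2,67/2] -> hit [25/2,18], descend [4, 5, 14, 15]
  N4 x:[5,35/3] y:[19,41] z:[13,41/2] -> miss, prune
  N5 x:[7,46/3] y:[12,35] z:[47/2,33] -> miss, prune
  N14 x:[6,44/3] y:[32,44] z:[43/2,67/2] -> miss, prune
  N15 x:[32/3,18] y:[10,37] z:[25/2,47/2] -> hit [25/2,18], descend [7, 9, 10, 17]
    N7 x:[32/3,11] y:[35,37] z:[25/2,13] -> miss, prune
    N9 x:[44/3,18] y:[10,14] z:[31/2,18] -> miss, prune
    N10 x:[12,18] y:[29,36] z:[29/2,47/2] -> miss, prune
    N17 x:[14,15] y:[14,16] z:[13,31/2] -> hit [14,15] leaf, test {P7@t=14}

order=[0, 4, 5, 14, 15, 7, 9, 10, 17]  |boxes|=9  |leaves|=1  hit=P7

== RESULT ==
9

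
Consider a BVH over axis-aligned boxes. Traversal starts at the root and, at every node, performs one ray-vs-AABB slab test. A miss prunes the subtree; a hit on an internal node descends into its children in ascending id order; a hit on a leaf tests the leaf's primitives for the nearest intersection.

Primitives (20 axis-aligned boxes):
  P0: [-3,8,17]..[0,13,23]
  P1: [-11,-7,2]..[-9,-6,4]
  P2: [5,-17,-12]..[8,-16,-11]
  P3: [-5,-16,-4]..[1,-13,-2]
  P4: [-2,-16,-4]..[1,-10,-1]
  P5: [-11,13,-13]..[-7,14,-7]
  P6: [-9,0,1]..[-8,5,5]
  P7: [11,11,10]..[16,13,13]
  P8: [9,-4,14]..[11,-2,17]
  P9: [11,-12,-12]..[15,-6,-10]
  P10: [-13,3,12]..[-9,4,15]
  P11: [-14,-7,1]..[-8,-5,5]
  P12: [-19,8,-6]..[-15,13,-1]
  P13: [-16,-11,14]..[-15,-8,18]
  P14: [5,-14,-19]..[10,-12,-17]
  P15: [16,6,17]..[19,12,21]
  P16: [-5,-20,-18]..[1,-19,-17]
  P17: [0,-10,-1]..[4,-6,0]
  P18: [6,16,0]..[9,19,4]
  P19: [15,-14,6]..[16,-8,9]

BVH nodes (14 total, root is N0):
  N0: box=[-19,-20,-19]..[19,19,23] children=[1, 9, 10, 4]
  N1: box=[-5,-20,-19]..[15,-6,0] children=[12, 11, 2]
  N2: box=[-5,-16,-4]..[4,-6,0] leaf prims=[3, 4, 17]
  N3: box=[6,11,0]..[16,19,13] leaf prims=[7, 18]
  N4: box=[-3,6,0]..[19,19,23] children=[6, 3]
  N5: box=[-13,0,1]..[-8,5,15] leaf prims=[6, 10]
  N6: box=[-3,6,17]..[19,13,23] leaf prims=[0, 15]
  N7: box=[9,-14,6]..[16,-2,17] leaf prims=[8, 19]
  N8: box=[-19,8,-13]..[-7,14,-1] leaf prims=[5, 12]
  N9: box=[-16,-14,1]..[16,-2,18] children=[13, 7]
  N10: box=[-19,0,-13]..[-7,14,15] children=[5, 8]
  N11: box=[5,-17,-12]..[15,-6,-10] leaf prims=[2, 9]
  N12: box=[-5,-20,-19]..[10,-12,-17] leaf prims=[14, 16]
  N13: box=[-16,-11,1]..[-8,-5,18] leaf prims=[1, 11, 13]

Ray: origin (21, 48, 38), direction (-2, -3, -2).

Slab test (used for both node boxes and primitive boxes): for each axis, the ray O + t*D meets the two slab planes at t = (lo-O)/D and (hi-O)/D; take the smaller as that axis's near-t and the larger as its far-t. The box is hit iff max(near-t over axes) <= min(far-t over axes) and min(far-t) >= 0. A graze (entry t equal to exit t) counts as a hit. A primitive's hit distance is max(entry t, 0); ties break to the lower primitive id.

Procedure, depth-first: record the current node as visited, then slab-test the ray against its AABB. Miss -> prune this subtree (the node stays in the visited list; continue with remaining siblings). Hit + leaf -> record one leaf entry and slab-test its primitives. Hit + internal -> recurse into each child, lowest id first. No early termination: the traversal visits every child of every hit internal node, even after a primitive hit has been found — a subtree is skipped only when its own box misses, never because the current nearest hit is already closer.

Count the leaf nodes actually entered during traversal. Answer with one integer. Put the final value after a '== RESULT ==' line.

Trace the traversal:
N0 x:[1,20] y:[29/3,68/3] z:[15/2,57/2] -> hit [29/3,20], descend [1, 4, 9, 10]
  N1 x:[3,13] y:[18,68/3] z:[19,57/2] -> miss, prune
  N4 x:[1,12] y:[29/3,14] z:[15/2,19] -> hit [29/3,12], descend [3, 6]
    N3 x:[5/2,15/2] y:[29/3,37/3] z:[25/2,19] -> miss, prune
    N6 x:[1,12] y:[35/3,14] z:[15/2,21/2] -> miss, prune
  N9 x:[5/2,37/2] y:[50/3,62/3] z:[10,37/2] -> hit [50/3,37/2], descend [7, 13]
    N7 x:[5/2,6] y:[50/3,62/3] z:[21/2,16] -> miss, prune
    N13 x:[29/2,37/2] y:[53/3,59/3] z:[10,37/2] -> hit [53/3,37/2] leaf, test {P1(miss), P11(miss), P13(miss)}
  N10 x:[14,20] y:[34/3,16] z:[23/2,51/2] -> hit [14,16], descend [5, 8]
    N5 x:[29/2,17] y:[43/3,16] z:[23/2,37/2] -> hit [29/2,16] leaf, test {P6(miss), P10(miss)}
    N8 x:[14,20] y:[34/3,40/3] z:[39/2,51/2] -> miss, prune

Visited [0, 1, 4, 3, 6, 9, 7, 13, 10, 5, 8]. Tests: 11 box, 2 leaf. Nearest: miss.

== RESULT ==
2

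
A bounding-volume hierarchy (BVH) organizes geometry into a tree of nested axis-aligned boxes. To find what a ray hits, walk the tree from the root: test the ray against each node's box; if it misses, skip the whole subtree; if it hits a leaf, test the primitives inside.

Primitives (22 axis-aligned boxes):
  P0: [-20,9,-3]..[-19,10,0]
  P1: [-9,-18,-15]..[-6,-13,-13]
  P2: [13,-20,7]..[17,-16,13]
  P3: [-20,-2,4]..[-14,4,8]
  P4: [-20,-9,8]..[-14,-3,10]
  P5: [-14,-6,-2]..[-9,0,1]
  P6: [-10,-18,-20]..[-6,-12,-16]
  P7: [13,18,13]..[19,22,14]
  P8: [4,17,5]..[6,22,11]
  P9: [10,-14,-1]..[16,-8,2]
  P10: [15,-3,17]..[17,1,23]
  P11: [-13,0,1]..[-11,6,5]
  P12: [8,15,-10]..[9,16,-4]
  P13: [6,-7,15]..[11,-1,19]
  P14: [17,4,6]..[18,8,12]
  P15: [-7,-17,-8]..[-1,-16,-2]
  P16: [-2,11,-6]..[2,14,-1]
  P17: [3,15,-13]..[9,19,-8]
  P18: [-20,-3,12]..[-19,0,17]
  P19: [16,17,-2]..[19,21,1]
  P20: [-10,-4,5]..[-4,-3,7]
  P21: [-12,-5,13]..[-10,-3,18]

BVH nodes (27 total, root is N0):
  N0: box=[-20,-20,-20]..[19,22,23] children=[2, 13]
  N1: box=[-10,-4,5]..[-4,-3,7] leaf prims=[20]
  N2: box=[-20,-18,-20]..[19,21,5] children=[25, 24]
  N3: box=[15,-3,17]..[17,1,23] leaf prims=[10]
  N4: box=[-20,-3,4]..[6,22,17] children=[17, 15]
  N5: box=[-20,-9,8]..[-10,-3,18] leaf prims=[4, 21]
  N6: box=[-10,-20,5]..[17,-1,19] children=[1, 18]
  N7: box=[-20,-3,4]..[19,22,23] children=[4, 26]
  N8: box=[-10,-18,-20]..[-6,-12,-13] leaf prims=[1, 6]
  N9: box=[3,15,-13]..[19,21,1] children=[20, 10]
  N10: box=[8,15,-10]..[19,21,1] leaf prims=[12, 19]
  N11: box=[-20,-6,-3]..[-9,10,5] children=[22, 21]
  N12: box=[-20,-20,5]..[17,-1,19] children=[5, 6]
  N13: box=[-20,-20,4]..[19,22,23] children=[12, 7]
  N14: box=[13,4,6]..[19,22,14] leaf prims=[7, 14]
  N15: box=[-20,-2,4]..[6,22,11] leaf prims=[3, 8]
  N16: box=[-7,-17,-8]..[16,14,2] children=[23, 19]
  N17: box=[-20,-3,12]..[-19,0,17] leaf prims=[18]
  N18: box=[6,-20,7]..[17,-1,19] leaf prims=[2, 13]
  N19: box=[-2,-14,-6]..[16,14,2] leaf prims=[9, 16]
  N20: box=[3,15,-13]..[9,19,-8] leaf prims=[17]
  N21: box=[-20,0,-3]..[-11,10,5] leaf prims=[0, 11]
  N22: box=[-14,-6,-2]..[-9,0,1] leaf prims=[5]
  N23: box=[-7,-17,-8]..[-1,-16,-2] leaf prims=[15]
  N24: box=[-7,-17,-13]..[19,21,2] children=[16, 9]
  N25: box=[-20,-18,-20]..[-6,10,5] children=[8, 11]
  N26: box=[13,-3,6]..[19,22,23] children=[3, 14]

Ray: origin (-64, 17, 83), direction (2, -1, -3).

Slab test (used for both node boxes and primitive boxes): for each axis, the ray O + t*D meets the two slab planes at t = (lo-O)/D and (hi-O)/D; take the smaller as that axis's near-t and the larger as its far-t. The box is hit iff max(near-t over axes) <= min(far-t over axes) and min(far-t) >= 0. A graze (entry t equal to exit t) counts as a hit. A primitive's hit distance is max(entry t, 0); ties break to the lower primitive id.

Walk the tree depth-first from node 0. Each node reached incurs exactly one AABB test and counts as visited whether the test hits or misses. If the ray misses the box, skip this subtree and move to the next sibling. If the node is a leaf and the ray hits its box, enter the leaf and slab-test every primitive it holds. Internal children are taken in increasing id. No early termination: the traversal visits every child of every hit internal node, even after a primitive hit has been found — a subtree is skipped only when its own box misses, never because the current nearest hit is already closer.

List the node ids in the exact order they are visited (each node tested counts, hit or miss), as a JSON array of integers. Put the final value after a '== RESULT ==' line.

Trace the traversal:
N0 x:[22,83/2] y:[-5,37] z:[20,103/3] -> hit [22,103/3], descend [2, 13]
  N2 x:[22,83/2] y:[-4,35] z:[26,103/3] -> hit [26,103/3], descend [24, 25]
    N24 x:[57/2,83/2] y:[-4,34] z:[27,32] -> hit [57/2,32], descend [9, 16]
      N9 x:[67/2,83/2] y:[-4,2] z:[82/3,32] -> miss, prune
      N16 x:[57/2,40] y:[3,34] z:[27,91/3] -> hit [57/2,91/3], descend [19, 23]
        N19 x:[31,40] y:[3,31] z:[27,89/3] -> miss, prune
        N23 x:[57/2,63/2] y:[33,34] z:[85/3,91/3] -> miss, prune
    N25 x:[22,29] y:[7,35] z:[26,103/3] -> hit [26,29], descend [8, 11]
      N8 x:[27,29] y:[29,35] z:[32,103/3] -> miss, prune
      N11 x:[22,55/2] y:[7,23] z:[26,86/3] -> miss, prune
  N13 x:[22,83/2] y:[-5,37] z:[20,79/3] -> hit [22,79/3], descend [7, 12]
    N7 x:[22,83/2] y:[-5,20] z:[20,79/3] -> miss, prune
    N12 x:[22,81/2] y:[18,37] z:[64/3,26] -> hit [22,26], descend [5, 6]
      N5 x:[22,27] y:[20,26] z:[65/3,25] -> hit [22,25] leaf, test {P4@t=73/3, P21(miss)}
      N6 x:[27,81/2] y:[18,37] z:[64/3,26] -> miss, prune

Summary -> nodes [0, 2, 24, 9, 16, 19, 23, 25, 8, 11, 13, 7, 12, 5, 6]; box-tests=15; leaf-entries=1; first=P4

== RESULT ==
[0, 2, 24, 9, 16, 19, 23, 25, 8, 11, 13, 7, 12, 5, 6]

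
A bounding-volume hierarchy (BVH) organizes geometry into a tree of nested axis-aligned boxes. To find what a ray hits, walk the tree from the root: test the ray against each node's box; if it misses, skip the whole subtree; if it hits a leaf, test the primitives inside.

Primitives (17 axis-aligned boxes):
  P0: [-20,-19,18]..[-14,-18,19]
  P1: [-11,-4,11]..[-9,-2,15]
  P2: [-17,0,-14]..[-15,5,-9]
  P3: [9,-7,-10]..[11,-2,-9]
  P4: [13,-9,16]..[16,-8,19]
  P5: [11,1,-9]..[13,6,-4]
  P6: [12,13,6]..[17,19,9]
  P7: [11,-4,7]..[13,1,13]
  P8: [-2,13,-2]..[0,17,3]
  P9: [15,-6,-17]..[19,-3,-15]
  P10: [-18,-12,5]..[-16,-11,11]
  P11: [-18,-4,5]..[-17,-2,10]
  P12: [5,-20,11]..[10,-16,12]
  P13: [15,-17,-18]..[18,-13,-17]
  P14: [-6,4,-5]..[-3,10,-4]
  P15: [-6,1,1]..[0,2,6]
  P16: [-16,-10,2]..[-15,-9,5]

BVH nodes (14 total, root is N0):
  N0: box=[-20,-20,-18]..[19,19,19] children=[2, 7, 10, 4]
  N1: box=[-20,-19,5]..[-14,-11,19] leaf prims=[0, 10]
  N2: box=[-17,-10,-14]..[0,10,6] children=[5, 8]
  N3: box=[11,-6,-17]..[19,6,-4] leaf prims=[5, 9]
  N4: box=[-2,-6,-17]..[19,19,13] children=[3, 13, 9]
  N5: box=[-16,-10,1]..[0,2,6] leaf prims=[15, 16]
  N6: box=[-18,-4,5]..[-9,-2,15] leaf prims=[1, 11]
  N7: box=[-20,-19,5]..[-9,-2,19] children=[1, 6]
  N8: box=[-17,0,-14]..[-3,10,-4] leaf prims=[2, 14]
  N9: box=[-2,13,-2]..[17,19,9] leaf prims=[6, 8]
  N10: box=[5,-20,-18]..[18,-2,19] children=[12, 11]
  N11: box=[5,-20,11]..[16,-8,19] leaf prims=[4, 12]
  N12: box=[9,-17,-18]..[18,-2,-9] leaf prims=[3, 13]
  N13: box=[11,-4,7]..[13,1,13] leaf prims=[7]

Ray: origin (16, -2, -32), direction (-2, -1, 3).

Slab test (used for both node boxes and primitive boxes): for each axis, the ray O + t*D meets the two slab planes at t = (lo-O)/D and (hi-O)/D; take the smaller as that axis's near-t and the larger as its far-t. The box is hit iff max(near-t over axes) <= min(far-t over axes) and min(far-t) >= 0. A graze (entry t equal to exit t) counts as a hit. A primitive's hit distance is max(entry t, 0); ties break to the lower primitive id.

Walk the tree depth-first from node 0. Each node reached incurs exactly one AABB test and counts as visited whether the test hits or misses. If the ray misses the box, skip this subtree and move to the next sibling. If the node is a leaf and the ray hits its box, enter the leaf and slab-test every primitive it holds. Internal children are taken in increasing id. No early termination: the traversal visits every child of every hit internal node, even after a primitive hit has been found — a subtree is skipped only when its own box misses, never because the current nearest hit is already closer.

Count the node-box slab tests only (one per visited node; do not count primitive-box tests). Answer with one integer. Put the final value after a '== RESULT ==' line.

Walk:
N0 x:[-3/2,18] y:[-21,18] z:[14/3,17] -> hit [14/3,17], descend [2, 4, 7, 10]
  N2 x:[8,33/2] y:[-12,8] z:[6,38/3] -> hit [8,8], descend [5, 8]
    N5 x:[8,16] y:[-4,8] z:[11,38/3] -> miss, prune
    N8 x:[19/2,33/2] y:[-12,-2] z:[6,28/3] -> miss, prune
  N4 x:[-3/2,9] y:[-21,4] z:[5,15] -> miss, prune
  N7 x:[25/2,18] y:[0,17] z:[37/3,17] -> hit [25/2,17], descend [1, 6]
    N1 x:[15,18] y:[9,17] z:[37/3,17] -> hit [15,17] leaf, test {P0@t=50/3, P10(miss)}
    N6 x:[25/2,17] y:[0,2] z:[37/3,47/3] -> miss, prune
  N10 x:[-1,11/2] y:[0,18] z:[14/3,17] -> hit [14/3,11/2], descend [11, 12]
    N11 x:[0,11/2] y:[6,18] z:[43/3,17] -> miss, prune
    N12 x:[-1,7/2] y:[0,15] z:[14/3,23/3] -> miss, prune

Summary -> nodes [0, 2, 5, 8, 4, 7, 1, 6, 10, 11, 12]; box-tests=11; leaf-entries=1; first=P0

== RESULT ==
11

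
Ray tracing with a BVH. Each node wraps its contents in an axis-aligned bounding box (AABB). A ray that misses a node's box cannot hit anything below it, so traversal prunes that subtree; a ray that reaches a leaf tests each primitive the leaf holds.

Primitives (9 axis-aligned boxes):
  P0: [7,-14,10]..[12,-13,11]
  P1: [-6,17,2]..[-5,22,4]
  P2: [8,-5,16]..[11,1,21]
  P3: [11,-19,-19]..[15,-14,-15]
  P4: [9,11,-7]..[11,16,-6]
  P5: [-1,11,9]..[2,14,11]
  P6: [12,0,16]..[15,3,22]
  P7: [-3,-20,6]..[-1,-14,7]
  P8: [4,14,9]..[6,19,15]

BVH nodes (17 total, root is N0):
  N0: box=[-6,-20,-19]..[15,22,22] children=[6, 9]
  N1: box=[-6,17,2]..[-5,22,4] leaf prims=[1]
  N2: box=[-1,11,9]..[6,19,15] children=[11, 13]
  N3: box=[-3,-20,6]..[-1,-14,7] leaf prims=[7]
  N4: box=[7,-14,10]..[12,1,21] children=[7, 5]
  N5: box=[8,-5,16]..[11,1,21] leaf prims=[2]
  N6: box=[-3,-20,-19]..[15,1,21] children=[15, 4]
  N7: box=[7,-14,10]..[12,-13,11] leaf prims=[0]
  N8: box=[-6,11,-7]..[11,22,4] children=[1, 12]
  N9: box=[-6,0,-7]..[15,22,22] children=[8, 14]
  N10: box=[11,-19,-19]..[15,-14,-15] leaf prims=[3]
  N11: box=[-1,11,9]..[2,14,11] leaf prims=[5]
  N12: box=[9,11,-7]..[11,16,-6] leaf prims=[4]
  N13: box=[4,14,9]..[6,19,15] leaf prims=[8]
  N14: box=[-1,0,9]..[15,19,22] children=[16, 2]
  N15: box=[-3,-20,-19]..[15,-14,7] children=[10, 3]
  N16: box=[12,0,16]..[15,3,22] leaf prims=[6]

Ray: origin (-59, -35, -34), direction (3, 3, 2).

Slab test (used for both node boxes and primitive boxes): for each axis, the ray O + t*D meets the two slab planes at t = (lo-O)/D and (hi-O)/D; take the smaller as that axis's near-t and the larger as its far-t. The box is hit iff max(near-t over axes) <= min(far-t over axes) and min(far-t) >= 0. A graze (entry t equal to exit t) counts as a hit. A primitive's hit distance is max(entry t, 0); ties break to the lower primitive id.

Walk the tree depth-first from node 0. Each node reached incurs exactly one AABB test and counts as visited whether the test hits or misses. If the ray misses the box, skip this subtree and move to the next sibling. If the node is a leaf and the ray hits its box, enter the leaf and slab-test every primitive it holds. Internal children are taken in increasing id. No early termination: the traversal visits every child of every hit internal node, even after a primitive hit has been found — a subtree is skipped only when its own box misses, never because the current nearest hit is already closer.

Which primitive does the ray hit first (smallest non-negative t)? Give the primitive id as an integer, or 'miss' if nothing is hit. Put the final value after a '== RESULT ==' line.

Traverse from the root:
N0 x:[53/3,74/3] y:[5,19] z:[15/2,28] -> hit [53/3,19], descend [6, 9]
  N6 x:[56/3,74/3] y:[5,12] z:[15/2,55/2] -> miss, prune
  N9 x:[53/3,74/3] y:[35/3,19] z:[27/2,28] -> hit [53/3,19], descend [8, 14]
    N8 x:[53/3,70/3] y:[46/3,19] z:[27/2,19] -> hit [53/3,19], descend [1, 12]
      N1 x:[53/3,18] y:[52/3,19] z:[18,19] -> hit [18,18] leaf, test {P1@t=18}
      N12 x:[68/3,70/3] y:[46/3,17] z:[27/2,14] -> miss, prune
    N14 x:[58/3,74/3] y:[35/3,18] z:[43/2,28] -> miss, prune

Summary -> nodes [0, 6, 9, 8, 1, 12, 14]; box-tests=7; leaf-entries=1; first=P1

== RESULT ==
1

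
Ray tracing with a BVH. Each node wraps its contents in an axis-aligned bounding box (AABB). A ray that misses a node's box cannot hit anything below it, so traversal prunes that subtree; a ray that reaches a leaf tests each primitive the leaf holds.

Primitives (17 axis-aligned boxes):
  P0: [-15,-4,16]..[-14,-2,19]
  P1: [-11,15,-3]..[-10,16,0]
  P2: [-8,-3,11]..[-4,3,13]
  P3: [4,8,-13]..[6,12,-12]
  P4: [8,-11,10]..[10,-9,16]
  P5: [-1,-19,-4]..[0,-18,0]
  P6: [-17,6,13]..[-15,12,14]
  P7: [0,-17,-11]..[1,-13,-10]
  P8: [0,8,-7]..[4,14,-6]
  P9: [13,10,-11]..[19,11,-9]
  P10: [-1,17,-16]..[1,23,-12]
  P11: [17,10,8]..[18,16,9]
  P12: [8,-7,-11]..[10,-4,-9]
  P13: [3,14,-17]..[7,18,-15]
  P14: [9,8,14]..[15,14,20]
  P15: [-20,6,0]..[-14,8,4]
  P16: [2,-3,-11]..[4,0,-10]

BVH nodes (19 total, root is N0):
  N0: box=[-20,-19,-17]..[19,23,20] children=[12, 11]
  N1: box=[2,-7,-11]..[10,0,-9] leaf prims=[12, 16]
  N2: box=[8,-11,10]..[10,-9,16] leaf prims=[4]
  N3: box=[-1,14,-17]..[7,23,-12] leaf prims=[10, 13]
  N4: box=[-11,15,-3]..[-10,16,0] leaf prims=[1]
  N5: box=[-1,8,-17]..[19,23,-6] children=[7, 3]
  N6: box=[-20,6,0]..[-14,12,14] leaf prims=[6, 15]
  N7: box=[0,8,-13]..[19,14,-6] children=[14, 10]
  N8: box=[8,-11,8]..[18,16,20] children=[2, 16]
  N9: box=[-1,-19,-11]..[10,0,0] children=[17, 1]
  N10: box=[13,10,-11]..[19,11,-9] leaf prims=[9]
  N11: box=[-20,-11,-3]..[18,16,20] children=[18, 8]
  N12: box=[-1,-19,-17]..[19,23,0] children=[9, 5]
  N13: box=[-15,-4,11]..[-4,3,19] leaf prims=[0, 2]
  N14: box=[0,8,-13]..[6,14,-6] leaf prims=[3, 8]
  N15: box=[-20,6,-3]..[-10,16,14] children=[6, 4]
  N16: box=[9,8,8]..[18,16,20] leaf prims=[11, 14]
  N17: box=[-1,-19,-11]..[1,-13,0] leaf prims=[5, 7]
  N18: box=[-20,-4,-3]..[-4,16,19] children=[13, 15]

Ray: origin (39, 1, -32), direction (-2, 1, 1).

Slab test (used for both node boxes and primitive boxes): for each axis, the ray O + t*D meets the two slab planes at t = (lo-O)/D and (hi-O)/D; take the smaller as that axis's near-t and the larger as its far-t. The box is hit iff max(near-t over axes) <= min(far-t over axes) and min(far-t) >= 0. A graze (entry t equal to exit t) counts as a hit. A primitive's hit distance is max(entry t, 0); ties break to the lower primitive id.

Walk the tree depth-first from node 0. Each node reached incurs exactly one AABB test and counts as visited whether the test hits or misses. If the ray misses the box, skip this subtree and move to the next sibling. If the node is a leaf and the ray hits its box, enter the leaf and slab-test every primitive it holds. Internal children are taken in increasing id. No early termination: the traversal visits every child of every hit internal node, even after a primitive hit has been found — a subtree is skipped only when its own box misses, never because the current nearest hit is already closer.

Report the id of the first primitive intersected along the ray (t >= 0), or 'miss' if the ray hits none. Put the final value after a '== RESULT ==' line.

Trace the traversal:
N0 x:[10,59/2] y:[-20,22] z:[15,52] -> hit [15,22], descend [11, 12]
  N11 x:[21/2,59/2] y:[-12,15] z:[29,52] -> miss, prune
  N12 x:[10,20] y:[-20,22] z:[15,32] -> hit [15,20], descend [5, 9]
    N5 x:[10,20] y:[7,22] z:[15,26] -> hit [15,20], descend [3, 7]
      N3 x:[16,20] y:[13,22] z:[15,20] -> hit [16,20] leaf, test {P10@t=19, P13@t=16}
      N7 x:[10,39/2] y:[7,13] z:[19,26] -> miss, prune
    N9 x:[29/2,20] y:[-20,-1] z:[21,32] -> miss, prune

order=[0, 11, 12, 5, 3, 7, 9]  |boxes|=7  |leaves|=1  hit=P13

== RESULT ==
13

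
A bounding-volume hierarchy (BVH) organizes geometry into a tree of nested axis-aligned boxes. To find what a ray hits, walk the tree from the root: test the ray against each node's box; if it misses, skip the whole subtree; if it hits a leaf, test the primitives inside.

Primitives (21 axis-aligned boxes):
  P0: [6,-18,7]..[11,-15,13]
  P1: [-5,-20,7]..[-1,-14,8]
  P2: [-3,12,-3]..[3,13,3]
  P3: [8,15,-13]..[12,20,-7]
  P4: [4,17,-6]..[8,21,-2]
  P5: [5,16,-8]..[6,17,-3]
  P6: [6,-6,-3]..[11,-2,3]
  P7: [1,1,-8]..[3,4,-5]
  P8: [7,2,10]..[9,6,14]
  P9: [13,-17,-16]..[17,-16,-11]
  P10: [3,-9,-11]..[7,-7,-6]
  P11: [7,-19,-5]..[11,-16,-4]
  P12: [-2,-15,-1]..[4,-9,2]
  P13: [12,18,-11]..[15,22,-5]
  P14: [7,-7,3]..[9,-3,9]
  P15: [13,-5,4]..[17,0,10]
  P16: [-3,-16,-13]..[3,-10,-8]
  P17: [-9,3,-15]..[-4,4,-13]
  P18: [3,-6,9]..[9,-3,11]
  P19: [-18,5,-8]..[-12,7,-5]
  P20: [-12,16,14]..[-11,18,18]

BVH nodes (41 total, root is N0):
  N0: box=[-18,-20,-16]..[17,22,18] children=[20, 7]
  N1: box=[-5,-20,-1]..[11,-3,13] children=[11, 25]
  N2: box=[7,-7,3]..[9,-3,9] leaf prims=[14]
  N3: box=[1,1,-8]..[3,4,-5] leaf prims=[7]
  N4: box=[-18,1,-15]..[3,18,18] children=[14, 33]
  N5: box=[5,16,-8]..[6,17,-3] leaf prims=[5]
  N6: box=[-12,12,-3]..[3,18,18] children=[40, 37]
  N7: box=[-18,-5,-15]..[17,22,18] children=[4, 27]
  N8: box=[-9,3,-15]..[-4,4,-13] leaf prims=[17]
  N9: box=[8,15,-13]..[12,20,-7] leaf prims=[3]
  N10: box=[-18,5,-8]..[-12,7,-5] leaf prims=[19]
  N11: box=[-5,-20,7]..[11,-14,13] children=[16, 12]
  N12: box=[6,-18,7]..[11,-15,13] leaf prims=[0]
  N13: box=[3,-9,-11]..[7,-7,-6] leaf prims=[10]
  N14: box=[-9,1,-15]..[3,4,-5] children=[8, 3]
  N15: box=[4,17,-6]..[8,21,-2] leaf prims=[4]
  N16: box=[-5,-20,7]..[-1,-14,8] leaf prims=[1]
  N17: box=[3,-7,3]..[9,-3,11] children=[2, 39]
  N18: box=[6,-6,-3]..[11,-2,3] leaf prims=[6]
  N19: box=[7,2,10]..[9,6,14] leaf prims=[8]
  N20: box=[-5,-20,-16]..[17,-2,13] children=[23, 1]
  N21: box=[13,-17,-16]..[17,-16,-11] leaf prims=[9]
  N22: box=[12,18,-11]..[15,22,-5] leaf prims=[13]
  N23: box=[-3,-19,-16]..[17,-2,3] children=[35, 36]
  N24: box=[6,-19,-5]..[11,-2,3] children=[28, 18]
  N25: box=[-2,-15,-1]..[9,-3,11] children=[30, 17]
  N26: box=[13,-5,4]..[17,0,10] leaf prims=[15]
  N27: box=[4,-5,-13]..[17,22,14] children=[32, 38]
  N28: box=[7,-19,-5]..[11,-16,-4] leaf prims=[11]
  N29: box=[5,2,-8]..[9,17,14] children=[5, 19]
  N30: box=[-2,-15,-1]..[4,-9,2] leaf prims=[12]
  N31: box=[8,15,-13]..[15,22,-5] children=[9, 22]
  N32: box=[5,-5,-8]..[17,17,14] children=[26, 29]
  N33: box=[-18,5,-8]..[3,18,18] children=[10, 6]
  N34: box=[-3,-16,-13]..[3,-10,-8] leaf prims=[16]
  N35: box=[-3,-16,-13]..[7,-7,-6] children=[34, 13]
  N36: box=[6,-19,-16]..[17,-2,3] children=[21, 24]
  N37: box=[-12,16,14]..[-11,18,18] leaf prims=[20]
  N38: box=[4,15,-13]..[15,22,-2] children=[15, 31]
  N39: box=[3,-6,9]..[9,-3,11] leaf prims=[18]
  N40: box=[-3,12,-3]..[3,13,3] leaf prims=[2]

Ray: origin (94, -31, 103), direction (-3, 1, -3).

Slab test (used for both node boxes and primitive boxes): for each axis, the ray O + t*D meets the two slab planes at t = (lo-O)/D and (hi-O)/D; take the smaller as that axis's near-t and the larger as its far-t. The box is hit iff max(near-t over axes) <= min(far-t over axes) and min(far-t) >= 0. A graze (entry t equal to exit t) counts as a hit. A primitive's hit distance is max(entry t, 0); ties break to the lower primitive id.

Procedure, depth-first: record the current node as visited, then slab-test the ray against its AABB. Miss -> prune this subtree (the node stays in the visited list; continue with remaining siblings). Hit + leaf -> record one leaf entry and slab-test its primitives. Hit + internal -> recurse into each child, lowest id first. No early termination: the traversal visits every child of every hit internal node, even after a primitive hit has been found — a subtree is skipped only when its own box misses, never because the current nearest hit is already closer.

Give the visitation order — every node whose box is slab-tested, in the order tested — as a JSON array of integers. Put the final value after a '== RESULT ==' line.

Trace the traversal:
N0 x:[77/3,112/3] y:[11,53] z:[85/3,119/3] -> hit [85/3,112/3], descend [7, 20]
  N7 x:[77/3,112/3] y:[26,53] z:[85/3,118/3] -> hit [85/3,112/3], descend [4, 27]
    N4 x:[91/3,112/3] y:[32,49] z:[85/3,118/3] -> hit [32,112/3], descend [14, 33]
      N14 x:[91/3,103/3] y:[32,35] z:[36,118/3] -> miss, prune
      N33 x:[91/3,112/3] y:[36,49] z:[85/3,37] -> hit [36,37], descend [6, 10]
        N6 x:[91/3,106/3] y:[43,49] z:[85/3,106/3] -> miss, prune
        N10 x:[106/3,112/3] y:[36,38] z:[36,37] -> hit [36,37] leaf, test {P19@t=36}
    N27 x:[77/3,30] y:[26,53] z:[89/3,116/3] -> hit [89/3,30], descend [32, 38]
      N32 x:[77/3,89/3] y:[26,48] z:[89/3,37] -> hit [89/3,89/3], descend [26, 29]
        N26 x:[77/3,27] y:[26,31] z:[31,33] -> miss, prune
        N29 x:[85/3,89/3] y:[33,48] z:[89/3,37] -> miss, prune
      N38 x:[79/3,30] y:[46,53] z:[35,116/3] -> miss, prune
  N20 x:[77/3,33] y:[11,29] z:[30,119/3] -> miss, prune

Summary -> nodes [0, 7, 4, 14, 33, 6, 10, 27, 32, 26, 29, 38, 20]; box-tests=13; leaf-entries=1; first=P19

== RESULT ==
[0, 7, 4, 14, 33, 6, 10, 27, 32, 26, 29, 38, 20]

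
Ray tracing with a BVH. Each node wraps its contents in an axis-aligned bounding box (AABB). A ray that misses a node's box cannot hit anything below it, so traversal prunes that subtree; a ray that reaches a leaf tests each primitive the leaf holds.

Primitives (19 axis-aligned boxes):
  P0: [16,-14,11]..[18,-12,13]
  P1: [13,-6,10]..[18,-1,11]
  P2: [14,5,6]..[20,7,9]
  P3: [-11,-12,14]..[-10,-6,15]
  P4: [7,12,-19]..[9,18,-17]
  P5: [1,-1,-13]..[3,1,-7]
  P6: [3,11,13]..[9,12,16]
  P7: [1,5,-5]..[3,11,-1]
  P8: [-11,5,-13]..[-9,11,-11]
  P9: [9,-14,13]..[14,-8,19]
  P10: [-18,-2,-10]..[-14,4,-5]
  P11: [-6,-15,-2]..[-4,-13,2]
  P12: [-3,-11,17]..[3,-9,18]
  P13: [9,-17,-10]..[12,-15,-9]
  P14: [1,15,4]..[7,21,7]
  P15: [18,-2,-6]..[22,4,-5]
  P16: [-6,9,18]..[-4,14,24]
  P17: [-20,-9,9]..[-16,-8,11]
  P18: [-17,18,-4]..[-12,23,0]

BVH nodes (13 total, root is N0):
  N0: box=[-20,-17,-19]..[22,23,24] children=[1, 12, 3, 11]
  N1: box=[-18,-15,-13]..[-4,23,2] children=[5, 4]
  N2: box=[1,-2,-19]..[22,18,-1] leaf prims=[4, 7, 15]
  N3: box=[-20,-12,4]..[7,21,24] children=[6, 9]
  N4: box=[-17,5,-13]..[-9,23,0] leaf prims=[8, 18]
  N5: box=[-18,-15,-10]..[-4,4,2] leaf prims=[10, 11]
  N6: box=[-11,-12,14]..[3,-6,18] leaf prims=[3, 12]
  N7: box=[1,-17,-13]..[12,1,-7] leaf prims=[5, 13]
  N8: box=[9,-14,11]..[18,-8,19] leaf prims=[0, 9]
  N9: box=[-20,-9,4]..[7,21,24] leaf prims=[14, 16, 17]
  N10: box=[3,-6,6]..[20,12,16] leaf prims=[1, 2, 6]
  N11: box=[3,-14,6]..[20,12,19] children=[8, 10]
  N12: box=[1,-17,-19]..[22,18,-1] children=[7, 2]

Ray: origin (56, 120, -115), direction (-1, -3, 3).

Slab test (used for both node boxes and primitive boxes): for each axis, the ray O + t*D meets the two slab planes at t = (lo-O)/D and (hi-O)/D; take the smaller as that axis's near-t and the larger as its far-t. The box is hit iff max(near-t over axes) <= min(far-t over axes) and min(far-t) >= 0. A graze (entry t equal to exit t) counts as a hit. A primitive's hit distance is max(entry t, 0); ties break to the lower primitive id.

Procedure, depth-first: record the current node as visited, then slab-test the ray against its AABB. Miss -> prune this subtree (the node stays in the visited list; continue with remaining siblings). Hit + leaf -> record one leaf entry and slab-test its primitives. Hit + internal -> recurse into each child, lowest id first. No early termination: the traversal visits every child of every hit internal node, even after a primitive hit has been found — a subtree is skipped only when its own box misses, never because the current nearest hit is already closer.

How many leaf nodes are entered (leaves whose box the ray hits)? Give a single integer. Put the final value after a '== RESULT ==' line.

Walk:
N0 x:[34,76] y:[97/3,137/3] z:[32,139/3] -> hit [34,137/3], descend [1, 3, 11, 12]
  N1 x:[60,74] y:[97/3,45] z:[34,39] -> miss, prune
  N3 x:[49,76] y:[33,44] z:[119/3,139/3] -> miss, prune
  N11 x:[36,53] y:[36,134/3] z:[121/3,134/3] -> hit [121/3,134/3], descend [8, 10]
    N8 x:[38,47] y:[128/3,134/3] z:[42,134/3] -> hit [128/3,134/3] leaf, test {P0(miss), P9@t=128/3}
    N10 x:[36,53] y:[36,42] z:[121/3,131/3] -> hit [121/3,42] leaf, test {P1@t=125/3, P2(miss), P6(miss)}
  N12 x:[34,55] y:[34,137/3] z:[32,38] -> hit [34,38], descend [2, 7]
    N2 x:[34,55] y:[34,122/3] z:[32,38] -> hit [34,38] leaf, test {P4(miss), P7(miss), P15(miss)}
    N7 x:[44,55] y:[119/3,137/3] z:[34,36] -> miss, prune

Visited [0, 1, 3, 11, 8, 10, 12, 2, 7]. Tests: 9 box, 3 leaf. Nearest: P1.

== RESULT ==
3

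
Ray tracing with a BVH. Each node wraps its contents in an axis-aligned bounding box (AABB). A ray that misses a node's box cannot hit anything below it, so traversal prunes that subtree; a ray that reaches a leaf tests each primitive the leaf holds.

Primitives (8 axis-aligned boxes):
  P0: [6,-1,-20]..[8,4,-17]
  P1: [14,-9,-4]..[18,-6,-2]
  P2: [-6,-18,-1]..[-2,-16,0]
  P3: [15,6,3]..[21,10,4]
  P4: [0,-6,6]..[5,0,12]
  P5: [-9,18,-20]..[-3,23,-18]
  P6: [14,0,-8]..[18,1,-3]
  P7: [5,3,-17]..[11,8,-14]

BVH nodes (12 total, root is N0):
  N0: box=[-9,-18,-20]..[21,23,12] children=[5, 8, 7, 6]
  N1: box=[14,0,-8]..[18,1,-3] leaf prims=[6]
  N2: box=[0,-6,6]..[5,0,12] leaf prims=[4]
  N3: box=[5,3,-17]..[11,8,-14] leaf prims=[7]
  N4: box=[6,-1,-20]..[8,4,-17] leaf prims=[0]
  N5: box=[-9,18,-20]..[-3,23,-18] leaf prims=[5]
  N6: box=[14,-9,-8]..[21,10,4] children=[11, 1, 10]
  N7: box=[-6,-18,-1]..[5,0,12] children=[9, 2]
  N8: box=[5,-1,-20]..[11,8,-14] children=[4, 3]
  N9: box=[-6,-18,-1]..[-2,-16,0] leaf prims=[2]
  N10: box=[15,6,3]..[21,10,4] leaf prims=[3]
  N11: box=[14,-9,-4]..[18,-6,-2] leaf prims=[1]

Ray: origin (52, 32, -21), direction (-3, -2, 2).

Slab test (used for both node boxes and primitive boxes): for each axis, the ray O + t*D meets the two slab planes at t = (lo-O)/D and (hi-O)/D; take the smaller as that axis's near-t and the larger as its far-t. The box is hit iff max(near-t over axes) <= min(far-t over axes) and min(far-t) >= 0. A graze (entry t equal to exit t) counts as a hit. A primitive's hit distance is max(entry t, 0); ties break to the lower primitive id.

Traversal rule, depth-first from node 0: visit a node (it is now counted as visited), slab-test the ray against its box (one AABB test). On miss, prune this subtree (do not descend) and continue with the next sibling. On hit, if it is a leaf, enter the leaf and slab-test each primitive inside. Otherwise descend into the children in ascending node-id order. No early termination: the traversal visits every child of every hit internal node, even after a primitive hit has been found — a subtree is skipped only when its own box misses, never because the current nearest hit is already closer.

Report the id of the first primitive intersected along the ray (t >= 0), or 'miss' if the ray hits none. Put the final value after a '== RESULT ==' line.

Walk:
N0 x:[31/3,61/3] y:[9/2,25] z:[1/2,33/2] -> hit [31/3,33/2], descend [5, 6, 7, 8]
  N5 x:[55/3,61/3] y:[9/2,7] z:[1/2,3/2] -> miss, prune
  N6 x:[31/3,38/3] y:[11,41/2] z:[13/2,25/2] -> hit [11,25/2], descend [1, 10, 11]
    N1 x:[34/3,38/3] y:[31/2,16] z:[13/2,9] -> miss, prune
    N10 x:[31/3,37/3] y:[11,13] z:[12,25/2] -> hit [12,37/3] leaf, test {P3@t=12}
    N11 x:[34/3,38/3] y:[19,41/2] z:[17/2,19/2] -> miss, prune
  N7 x:[47/3,58/3] y:[16,25] z:[10,33/2] -> hit [16,33/2], descend [2, 9]
    N2 x:[47/3,52/3] y:[16,19] z:[27/2,33/2] -> hit [16,33/2] leaf, test {P4@t=16}
    N9 x:[18,58/3] y:[24,25] z:[10,21/2] -> miss, prune
  N8 x:[41/3,47/3] y:[12,33/2] z:[1/2,7/2] -> miss, prune

10 AABB tests over nodes [0, 5, 6, 1, 10, 11, 7, 2, 9, 8]; 2 leaves entered; closest P3.

== RESULT ==
3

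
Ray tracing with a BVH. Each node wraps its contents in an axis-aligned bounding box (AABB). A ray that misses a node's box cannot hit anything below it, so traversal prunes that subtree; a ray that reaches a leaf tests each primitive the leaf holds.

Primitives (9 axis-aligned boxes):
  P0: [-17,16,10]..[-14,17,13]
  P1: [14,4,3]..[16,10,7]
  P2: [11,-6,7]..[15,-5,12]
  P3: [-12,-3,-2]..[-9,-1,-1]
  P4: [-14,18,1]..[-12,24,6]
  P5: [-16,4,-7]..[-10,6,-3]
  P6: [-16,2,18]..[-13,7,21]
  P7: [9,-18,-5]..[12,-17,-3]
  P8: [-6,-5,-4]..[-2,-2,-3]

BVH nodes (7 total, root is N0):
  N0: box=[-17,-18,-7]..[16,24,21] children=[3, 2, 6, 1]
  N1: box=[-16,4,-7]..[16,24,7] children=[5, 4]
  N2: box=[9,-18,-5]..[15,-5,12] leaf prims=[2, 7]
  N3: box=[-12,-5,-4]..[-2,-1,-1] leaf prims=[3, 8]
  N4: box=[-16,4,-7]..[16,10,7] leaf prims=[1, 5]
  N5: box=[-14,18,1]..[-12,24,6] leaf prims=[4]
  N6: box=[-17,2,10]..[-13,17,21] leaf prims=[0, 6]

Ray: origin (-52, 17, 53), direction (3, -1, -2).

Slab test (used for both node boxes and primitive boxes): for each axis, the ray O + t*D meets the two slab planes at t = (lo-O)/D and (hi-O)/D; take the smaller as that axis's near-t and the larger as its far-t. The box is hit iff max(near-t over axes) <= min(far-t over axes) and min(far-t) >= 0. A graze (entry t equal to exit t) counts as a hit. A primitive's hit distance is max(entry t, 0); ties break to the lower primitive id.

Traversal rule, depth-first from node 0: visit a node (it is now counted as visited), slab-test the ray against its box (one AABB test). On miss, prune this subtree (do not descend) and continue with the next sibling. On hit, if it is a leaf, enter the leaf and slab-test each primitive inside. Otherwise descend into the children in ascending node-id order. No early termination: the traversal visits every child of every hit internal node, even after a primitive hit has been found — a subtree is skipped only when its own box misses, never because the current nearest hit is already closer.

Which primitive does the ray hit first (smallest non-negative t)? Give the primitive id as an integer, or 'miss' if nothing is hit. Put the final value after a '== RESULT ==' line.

Trace the traversal:
N0 x:[35/3,68/3] y:[-7,35] z:[16,30] -> hit [16,68/3], descend [1, 2, 3, 6]
  N1 x:[12,68/3] y:[-7,13] z:[23,30] -> miss, prune
  N2 x:[61/3,67/3] y:[22,35] z:[41/2,29] -> hit [22,67/3] leaf, test {P2@t=22, P7(miss)}
  N3 x:[40/3,50/3] y:[18,22] z:[27,57/2] -> miss, prune
  N6 x:[35/3,13] y:[0,15] z:[16,43/2] -> miss, prune

5 AABB tests over nodes [0, 1, 2, 3, 6]; 1 leaf entered; closest P2.

== RESULT ==
2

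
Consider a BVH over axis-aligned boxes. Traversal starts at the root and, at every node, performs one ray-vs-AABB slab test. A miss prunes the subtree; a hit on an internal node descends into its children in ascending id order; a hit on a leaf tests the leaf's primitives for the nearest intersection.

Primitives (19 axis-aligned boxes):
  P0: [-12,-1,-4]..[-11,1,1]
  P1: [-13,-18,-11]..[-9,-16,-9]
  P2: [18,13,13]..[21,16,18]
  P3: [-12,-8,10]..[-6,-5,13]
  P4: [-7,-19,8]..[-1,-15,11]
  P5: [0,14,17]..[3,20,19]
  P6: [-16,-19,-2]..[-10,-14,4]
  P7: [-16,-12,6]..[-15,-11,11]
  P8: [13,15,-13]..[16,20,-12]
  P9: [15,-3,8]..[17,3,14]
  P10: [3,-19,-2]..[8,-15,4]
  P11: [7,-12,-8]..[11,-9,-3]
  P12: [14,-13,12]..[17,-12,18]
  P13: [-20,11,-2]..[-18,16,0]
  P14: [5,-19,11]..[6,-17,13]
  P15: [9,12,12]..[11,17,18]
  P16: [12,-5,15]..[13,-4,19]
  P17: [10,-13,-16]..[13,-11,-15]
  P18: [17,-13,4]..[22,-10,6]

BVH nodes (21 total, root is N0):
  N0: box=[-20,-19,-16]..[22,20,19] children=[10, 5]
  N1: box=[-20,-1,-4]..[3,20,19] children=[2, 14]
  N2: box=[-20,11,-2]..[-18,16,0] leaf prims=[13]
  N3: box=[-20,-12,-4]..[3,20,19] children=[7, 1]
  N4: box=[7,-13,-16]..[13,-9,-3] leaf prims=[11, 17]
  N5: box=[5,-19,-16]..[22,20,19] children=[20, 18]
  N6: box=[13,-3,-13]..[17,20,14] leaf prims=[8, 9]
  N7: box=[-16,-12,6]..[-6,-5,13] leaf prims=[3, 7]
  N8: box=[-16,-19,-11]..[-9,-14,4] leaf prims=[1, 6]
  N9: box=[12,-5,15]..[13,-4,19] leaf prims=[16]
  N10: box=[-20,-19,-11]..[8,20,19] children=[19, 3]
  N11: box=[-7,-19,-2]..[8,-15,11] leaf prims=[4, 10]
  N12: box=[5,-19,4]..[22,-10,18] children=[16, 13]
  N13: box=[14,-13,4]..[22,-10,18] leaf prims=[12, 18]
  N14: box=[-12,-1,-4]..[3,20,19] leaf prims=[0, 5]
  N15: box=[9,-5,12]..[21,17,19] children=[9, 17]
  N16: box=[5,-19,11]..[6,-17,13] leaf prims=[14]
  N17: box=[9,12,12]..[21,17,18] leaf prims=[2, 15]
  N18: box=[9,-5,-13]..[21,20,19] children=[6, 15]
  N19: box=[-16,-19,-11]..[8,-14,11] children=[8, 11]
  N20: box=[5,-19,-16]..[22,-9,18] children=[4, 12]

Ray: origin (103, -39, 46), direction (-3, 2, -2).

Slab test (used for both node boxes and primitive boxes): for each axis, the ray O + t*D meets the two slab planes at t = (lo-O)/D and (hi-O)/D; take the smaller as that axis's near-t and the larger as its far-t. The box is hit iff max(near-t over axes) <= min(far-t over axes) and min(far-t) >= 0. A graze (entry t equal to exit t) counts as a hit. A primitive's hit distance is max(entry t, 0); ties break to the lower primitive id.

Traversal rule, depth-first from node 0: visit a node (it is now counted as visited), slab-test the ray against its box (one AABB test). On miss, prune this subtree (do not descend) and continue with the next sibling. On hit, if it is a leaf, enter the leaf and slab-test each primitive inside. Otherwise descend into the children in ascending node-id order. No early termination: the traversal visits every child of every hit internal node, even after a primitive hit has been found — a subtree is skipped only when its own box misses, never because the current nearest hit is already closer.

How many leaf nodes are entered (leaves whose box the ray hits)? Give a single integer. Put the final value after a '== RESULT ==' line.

Walk:
N0 x:[27,41] y:[10,59/2] z:[27/2,31] -> hit [27,59/2], descend [5, 10]
  N5 x:[27,98/3] y:[10,59/2] z:[27/2,31] -> hit [27,59/2], descend [18, 20]
    N18 x:[82/3,94/3] y:[17,59/2] z:[27/2,59/2] -> hit [82/3,59/2], descend [6, 15]
      N6 x:[86/3,30] y:[18,59/2] z:[16,59/2] -> hit [86/3,59/2] leaf, test {P8@t=29, P9(miss)}
      N15 x:[82/3,94/3] y:[17,28] z:[27/2,17] -> miss, prune
    N20 x:[27,98/3] y:[10,15] z:[14,31] -> miss, prune
  N10 x:[95/3,41] y:[10,59/2] z:[27/2,57/2] -> miss, prune

Visited [0, 5, 18, 6, 15, 20, 10]. Tests: 7 box, 1 leaf. Nearest: P8.

== RESULT ==
1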